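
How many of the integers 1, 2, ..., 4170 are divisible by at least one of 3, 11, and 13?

1837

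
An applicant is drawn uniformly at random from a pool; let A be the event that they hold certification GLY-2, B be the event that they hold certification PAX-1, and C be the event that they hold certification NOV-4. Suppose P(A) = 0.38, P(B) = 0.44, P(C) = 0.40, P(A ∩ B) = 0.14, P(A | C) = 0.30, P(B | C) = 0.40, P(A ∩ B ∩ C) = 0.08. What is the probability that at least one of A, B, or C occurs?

P(A ∩ C) = P(C)·P(A|C) = 0.40 × 0.30 = 0.12
P(B ∩ C) = P(C)·P(B|C) = 0.40 × 0.40 = 0.16
P(A ∪ B ∪ C) = 0.38 + 0.44 + 0.40 − 0.14 − 0.12 − 0.16 + 0.08 = 0.88

0.88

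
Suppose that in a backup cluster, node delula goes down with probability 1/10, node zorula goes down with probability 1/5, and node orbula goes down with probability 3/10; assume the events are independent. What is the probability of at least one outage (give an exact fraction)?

62/125

P(none) = (1 − 1/10) × (1 − 1/5) × (1 − 3/10) = 9/10 × 4/5 × 7/10 = 63/125
P(at least one) = 1 − 63/125 = 62/125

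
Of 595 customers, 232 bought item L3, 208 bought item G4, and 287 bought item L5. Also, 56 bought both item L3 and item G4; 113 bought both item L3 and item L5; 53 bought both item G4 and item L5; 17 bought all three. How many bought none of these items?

|union| = 232 + 208 + 287 − 56 − 113 − 53 + 17 = 522
None: 595 − 522 = 73

73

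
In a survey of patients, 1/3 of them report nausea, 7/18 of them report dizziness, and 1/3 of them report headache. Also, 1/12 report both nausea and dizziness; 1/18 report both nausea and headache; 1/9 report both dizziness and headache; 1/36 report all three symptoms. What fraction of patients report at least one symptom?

5/6

Apply inclusion-exclusion:
P(union) = 1/3 + 7/18 + 1/3 − 1/12 − 1/18 − 1/9 + 1/36 = 5/6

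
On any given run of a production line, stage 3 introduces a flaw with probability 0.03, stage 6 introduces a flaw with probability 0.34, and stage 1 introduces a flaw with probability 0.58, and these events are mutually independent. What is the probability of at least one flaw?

P(none) = (1 − 0.03) × (1 − 0.34) × (1 − 0.58) = 0.97 × 0.66 × 0.42 = 0.268884
P(at least one) = 1 − 0.268884 = 0.731116

0.731116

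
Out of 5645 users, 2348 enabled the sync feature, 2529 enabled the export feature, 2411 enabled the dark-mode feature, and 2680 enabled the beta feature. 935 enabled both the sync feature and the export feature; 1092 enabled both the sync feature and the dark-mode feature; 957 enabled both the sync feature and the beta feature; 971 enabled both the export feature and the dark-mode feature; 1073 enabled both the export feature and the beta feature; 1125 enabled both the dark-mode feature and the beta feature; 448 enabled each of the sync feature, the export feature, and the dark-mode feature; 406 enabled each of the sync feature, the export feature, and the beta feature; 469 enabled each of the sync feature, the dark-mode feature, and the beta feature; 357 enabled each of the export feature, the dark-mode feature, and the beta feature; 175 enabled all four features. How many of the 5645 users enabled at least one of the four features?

5320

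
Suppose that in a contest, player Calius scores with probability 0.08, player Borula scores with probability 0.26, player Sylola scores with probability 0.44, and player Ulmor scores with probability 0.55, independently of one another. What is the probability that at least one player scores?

P(none) = (1 − 0.08) × (1 − 0.26) × (1 − 0.44) × (1 − 0.55) = 0.92 × 0.74 × 0.56 × 0.45 = 0.1715616
P(at least one) = 1 − 0.1715616 = 0.8284384

0.8284384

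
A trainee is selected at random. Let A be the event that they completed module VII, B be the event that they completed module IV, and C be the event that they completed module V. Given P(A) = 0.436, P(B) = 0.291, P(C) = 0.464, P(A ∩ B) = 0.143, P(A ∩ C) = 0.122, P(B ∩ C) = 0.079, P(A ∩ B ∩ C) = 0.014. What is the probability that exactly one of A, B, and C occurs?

0.545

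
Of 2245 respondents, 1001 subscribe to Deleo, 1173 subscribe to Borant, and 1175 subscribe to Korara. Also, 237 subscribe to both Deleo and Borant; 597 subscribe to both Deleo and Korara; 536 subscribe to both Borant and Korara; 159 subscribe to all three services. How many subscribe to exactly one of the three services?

N(exactly one) = 1001 + 1173 + 1175 − 2·237 − 2·597 − 2·536 + 3·159 = 1086

1086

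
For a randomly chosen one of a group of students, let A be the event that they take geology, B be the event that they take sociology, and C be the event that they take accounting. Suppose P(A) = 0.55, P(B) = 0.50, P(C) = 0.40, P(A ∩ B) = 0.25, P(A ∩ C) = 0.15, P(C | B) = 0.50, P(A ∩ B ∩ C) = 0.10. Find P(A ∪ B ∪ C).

0.90

P(B ∩ C) = P(B)·P(C|B) = 0.50 × 0.50 = 0.25
Inclusion–exclusion gives
P(A ∪ B ∪ C) = 0.55 + 0.50 + 0.40 − 0.25 − 0.15 − 0.25 + 0.10 = 0.90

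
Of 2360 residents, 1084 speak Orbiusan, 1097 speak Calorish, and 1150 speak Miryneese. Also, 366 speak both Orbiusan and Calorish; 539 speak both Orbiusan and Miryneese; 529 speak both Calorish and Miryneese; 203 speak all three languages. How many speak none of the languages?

By inclusion-exclusion,
|union| = 1084 + 1097 + 1150 − 366 − 539 − 529 + 203 = 2100
None: 2360 − 2100 = 260

260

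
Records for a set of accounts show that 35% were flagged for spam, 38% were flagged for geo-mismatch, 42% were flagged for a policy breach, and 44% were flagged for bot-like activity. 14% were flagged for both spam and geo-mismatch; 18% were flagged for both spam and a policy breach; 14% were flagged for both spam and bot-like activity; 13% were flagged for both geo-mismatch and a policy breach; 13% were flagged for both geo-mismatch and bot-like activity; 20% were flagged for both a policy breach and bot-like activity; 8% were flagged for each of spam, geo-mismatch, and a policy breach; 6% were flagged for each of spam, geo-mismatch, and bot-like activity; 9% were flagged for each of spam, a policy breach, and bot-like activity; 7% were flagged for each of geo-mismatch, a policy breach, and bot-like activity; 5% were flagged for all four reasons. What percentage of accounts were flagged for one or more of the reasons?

92%

By inclusion-exclusion,
P(≥1) = 35 + 38 + 42 + 44 − 14 − 18 − 14 − 13 − 13 − 20 + 8 + 6 + 9 + 7 − 5 = 92%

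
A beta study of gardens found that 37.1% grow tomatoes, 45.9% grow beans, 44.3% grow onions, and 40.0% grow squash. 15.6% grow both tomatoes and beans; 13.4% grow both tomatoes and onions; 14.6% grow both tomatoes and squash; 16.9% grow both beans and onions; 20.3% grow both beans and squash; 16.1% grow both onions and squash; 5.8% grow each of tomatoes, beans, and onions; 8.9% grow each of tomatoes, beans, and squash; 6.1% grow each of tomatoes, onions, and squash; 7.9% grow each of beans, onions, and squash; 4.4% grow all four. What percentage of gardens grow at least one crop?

94.7%

Using inclusion–exclusion:
P(≥1) = 37.1 + 45.9 + 44.3 + 40.0 − 15.6 − 13.4 − 14.6 − 16.9 − 20.3 − 16.1 + 5.8 + 8.9 + 6.1 + 7.9 − 4.4 = 94.7%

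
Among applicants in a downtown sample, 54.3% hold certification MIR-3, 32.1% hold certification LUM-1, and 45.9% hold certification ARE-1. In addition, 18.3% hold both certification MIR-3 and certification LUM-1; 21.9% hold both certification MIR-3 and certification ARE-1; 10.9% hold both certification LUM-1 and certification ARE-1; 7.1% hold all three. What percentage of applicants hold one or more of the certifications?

P(at least one) = 54.3 + 32.1 + 45.9 − 18.3 − 21.9 − 10.9 + 7.1 = 88.3%

88.3%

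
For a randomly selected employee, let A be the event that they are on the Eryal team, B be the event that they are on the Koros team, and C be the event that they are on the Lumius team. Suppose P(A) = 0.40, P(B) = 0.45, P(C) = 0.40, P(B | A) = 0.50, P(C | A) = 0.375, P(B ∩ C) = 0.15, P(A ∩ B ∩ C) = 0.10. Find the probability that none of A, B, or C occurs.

P(A ∩ B) = P(A)·P(B|A) = 0.40 × 0.50 = 0.20
P(A ∩ C) = P(A)·P(C|A) = 0.40 × 0.375 = 0.15
By inclusion–exclusion:
P(A ∪ B ∪ C) = 0.40 + 0.45 + 0.40 − 0.20 − 0.15 − 0.15 + 0.10 = 0.85
P(none) = 1 − 0.85 = 0.15

0.15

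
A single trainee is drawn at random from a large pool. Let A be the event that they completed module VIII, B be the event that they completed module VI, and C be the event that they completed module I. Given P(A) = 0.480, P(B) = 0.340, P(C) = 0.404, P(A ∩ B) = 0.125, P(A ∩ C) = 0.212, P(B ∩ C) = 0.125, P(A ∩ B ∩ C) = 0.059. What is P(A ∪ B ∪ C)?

0.821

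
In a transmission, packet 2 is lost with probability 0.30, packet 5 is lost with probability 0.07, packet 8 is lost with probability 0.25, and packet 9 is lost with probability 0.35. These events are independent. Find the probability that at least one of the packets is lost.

0.6826375

P(none) = (1 − 0.30) × (1 − 0.07) × (1 − 0.25) × (1 − 0.35) = 0.70 × 0.93 × 0.75 × 0.65 = 0.3173625
P(at least one) = 1 − 0.3173625 = 0.6826375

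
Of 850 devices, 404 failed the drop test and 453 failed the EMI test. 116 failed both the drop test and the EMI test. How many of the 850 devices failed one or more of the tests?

Inclusion–exclusion gives
|at least one| = 404 + 453 − 116 = 741

741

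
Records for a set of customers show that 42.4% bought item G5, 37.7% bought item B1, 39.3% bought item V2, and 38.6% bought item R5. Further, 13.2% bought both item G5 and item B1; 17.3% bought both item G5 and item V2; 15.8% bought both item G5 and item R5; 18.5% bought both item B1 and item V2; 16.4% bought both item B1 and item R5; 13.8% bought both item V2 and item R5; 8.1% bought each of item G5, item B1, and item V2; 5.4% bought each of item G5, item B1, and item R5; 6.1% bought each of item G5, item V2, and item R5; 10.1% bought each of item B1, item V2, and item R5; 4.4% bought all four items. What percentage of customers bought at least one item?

P(union) = 42.4 + 37.7 + 39.3 + 38.6 − 13.2 − 17.3 − 15.8 − 18.5 − 16.4 − 13.8 + 8.1 + 5.4 + 6.1 + 10.1 − 4.4 = 88.3%

88.3%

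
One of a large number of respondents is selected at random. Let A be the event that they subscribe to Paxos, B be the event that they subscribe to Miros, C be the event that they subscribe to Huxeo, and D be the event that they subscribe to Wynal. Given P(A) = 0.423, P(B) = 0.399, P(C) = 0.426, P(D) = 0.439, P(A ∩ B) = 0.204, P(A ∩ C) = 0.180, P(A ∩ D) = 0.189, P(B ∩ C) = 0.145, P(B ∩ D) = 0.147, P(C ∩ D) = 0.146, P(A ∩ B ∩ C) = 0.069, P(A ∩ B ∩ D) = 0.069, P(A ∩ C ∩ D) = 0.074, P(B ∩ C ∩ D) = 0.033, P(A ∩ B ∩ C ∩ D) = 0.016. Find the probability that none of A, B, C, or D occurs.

0.095

By inclusion-exclusion,
P(A ∪ B ∪ C ∪ D) = 0.423 + 0.399 + 0.426 + 0.439 − 0.204 − 0.180 − 0.189 − 0.145 − 0.147 − 0.146 + 0.069 + 0.069 + 0.074 + 0.033 − 0.016 = 0.905
P(none) = 1 − 0.905 = 0.095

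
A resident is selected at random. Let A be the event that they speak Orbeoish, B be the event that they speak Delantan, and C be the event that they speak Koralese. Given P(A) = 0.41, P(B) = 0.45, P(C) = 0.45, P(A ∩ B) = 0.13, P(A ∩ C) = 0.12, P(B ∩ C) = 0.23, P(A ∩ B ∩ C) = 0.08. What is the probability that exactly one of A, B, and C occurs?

Using the inclusion–exclusion count for exactly one event:
P(exactly one) = 0.41 + 0.45 + 0.45 − 2·0.13 − 2·0.12 − 2·0.23 + 3·0.08 = 0.59

0.59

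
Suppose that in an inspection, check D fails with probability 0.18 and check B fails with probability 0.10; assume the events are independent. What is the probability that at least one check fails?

0.262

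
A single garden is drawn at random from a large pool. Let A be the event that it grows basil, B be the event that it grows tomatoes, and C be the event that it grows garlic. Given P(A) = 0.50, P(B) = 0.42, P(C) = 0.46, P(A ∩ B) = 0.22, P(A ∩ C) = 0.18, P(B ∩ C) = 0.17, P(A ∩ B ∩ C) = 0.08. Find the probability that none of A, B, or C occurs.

Apply inclusion-exclusion:
P(A ∪ B ∪ C) = 0.50 + 0.42 + 0.46 − 0.22 − 0.18 − 0.17 + 0.08 = 0.89
P(none) = 1 − 0.89 = 0.11

0.11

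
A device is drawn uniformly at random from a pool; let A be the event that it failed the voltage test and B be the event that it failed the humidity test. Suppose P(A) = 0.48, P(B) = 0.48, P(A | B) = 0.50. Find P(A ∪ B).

P(A ∩ B) = P(B)·P(A|B) = 0.48 × 0.50 = 0.24
Using inclusion–exclusion:
P(A ∪ B) = 0.48 + 0.48 − 0.24 = 0.72

0.72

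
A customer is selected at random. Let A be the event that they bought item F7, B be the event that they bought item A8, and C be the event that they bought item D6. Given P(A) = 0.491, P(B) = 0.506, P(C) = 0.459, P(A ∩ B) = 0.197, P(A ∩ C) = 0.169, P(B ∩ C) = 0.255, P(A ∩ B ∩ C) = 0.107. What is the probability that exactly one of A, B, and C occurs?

0.535

Using the inclusion–exclusion count for exactly one event:
P(exactly one) = 0.491 + 0.506 + 0.459 − 2·0.197 − 2·0.169 − 2·0.255 + 3·0.107 = 0.535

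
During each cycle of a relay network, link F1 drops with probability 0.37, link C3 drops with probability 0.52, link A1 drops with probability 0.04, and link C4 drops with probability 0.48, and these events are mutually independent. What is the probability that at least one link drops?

0.84904192

Since the events are independent, P(none) is the product of the individual non-occurrence probabilities.
P(none) = (1 − 0.37) × (1 − 0.52) × (1 − 0.04) × (1 − 0.48) = 0.63 × 0.48 × 0.96 × 0.52 = 0.15095808
P(at least one) = 1 − 0.15095808 = 0.84904192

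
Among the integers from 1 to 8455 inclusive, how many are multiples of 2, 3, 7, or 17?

6181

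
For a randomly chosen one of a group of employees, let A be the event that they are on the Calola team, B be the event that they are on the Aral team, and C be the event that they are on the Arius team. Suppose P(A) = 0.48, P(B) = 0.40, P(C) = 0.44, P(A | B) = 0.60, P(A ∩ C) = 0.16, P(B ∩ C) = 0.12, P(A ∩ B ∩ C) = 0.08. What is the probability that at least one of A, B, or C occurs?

0.88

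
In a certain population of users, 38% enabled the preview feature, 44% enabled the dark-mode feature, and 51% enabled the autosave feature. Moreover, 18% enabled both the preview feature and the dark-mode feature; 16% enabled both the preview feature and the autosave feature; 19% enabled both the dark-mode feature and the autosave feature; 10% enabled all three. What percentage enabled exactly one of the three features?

Using the inclusion–exclusion count for exactly one event:
P(exactly one) = 38 + 44 + 51 − 2·18 − 2·16 − 2·19 + 3·10 = 57%

57%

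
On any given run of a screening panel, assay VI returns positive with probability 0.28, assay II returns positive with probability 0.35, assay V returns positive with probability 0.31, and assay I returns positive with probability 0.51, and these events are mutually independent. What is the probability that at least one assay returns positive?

P(none) = (1 − 0.28) × (1 − 0.35) × (1 − 0.31) × (1 − 0.51) = 0.72 × 0.65 × 0.69 × 0.49 = 0.1582308
P(at least one) = 1 − 0.1582308 = 0.8417692

0.8417692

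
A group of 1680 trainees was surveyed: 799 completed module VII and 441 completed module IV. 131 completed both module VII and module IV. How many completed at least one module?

1109

|union| = 799 + 441 − 131 = 1109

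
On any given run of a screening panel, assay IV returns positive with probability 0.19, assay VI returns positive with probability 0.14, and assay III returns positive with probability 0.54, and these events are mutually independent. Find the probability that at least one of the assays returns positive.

0.679564

Independence gives P(none) = ∏(1 − pᵢ).
P(none) = (1 − 0.19) × (1 − 0.14) × (1 − 0.54) = 0.81 × 0.86 × 0.46 = 0.320436
P(at least one) = 1 − 0.320436 = 0.679564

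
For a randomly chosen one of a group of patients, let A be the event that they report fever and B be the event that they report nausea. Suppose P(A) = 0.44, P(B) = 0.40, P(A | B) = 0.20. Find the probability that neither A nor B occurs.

P(A ∩ B) = P(B)·P(A|B) = 0.40 × 0.20 = 0.08
Using inclusion–exclusion:
P(A ∪ B) = 0.44 + 0.40 − 0.08 = 0.76
P(none) = 1 − 0.76 = 0.24

0.24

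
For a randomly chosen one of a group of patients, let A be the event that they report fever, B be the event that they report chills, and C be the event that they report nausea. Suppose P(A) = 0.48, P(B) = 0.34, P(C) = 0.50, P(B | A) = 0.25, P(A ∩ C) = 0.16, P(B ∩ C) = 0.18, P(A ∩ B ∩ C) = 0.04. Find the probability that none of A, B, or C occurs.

0.10

P(A ∩ B) = P(A)·P(B|A) = 0.48 × 0.25 = 0.12
Apply inclusion-exclusion:
P(A ∪ B ∪ C) = 0.48 + 0.34 + 0.50 − 0.12 − 0.16 − 0.18 + 0.04 = 0.90
P(none) = 1 − 0.90 = 0.10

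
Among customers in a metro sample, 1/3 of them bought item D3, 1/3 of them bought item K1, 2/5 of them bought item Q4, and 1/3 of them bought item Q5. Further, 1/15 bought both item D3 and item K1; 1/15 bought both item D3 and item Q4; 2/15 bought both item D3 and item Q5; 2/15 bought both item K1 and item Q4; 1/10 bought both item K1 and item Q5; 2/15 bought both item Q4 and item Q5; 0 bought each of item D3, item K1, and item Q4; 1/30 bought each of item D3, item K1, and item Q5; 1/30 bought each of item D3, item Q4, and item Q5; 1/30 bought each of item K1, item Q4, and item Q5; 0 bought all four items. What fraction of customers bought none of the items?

2/15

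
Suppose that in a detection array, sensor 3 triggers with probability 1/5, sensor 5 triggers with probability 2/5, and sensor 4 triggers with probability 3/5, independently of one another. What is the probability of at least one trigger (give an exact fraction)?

101/125

P(none) = (1 − 1/5) × (1 − 2/5) × (1 − 3/5) = 4/5 × 3/5 × 2/5 = 24/125
P(at least one) = 1 − 24/125 = 101/125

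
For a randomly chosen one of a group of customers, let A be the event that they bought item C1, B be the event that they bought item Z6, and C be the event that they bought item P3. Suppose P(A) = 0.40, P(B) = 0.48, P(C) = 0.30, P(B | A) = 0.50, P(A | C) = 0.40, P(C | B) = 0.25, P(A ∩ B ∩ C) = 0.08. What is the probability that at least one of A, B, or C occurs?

0.82

P(A ∩ B) = P(A)·P(B|A) = 0.40 × 0.50 = 0.20
P(A ∩ C) = P(C)·P(A|C) = 0.30 × 0.40 = 0.12
P(B ∩ C) = P(B)·P(C|B) = 0.48 × 0.25 = 0.12
Inclusion–exclusion gives
P(A ∪ B ∪ C) = 0.40 + 0.48 + 0.30 − 0.20 − 0.12 − 0.12 + 0.08 = 0.82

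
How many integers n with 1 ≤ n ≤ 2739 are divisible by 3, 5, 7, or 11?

By inclusion-exclusion,
floor(2739/3) + floor(2739/5) + floor(2739/7) + floor(2739/11) − floor(2739/15) − floor(2739/21) − floor(2739/33) − floor(2739/35) − floor(2739/55) − floor(2739/77) + floor(2739/105) + floor(2739/165) + floor(2739/231) + floor(2739/385) − floor(2739/1155) = 913 + 547 + 391 + 249 − 182 − 130 − 83 − 78 − 49 − 35 + 26 + 16 + 11 + 7 − 2 = 1601

1601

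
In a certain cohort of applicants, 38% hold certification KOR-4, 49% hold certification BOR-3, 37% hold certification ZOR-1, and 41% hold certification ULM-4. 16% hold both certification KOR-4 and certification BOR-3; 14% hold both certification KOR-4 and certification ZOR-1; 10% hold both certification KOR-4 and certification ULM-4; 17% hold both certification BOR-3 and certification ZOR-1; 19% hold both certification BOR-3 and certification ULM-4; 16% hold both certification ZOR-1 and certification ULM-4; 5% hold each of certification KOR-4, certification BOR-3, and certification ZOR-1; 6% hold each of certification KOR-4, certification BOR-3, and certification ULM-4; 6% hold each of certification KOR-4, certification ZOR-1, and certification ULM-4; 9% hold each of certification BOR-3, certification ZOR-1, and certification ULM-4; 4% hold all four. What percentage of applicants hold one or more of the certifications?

95%

P(at least one) = 38 + 49 + 37 + 41 − 16 − 14 − 10 − 17 − 19 − 16 + 5 + 6 + 6 + 9 − 4 = 95%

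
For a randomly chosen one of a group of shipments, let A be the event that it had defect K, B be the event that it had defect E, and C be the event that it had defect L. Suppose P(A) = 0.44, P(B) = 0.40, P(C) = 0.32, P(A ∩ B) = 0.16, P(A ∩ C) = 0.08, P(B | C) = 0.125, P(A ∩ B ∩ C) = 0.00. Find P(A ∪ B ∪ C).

P(B ∩ C) = P(C)·P(B|C) = 0.32 × 0.125 = 0.04
P(A ∪ B ∪ C) = 0.44 + 0.40 + 0.32 − 0.16 − 0.08 − 0.04 + 0.00 = 0.88

0.88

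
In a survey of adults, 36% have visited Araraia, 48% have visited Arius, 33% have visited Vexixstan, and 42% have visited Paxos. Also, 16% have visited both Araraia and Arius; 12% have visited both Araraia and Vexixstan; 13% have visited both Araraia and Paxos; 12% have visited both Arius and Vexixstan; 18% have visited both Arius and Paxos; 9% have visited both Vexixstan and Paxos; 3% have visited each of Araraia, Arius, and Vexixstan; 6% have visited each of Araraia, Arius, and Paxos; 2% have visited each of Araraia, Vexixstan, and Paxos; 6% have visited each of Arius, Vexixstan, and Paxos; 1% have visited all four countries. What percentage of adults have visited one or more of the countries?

95%

By inclusion–exclusion:
P(at least one) = 36 + 48 + 33 + 42 − 16 − 12 − 13 − 12 − 18 − 9 + 3 + 6 + 2 + 6 − 1 = 95%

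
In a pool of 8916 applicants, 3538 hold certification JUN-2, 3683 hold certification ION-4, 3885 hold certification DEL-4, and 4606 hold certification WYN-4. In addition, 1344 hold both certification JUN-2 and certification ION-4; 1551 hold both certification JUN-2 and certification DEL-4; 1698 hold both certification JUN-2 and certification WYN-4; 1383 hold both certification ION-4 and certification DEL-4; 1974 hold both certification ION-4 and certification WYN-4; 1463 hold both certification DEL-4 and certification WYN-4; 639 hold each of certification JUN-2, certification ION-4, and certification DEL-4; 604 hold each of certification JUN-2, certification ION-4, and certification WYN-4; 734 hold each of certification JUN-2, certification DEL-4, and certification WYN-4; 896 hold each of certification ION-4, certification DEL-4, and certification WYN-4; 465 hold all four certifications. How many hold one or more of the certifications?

8707

N(≥1) = 3538 + 3683 + 3885 + 4606 − 1344 − 1551 − 1698 − 1383 − 1974 − 1463 + 639 + 604 + 734 + 896 − 465 = 8707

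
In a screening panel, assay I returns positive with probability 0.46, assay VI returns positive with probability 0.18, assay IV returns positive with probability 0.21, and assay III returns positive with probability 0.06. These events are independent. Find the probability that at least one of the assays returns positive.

0.67117672

P(none) = (1 − 0.46) × (1 − 0.18) × (1 − 0.21) × (1 − 0.06) = 0.54 × 0.82 × 0.79 × 0.94 = 0.32882328
P(at least one) = 1 − 0.32882328 = 0.67117672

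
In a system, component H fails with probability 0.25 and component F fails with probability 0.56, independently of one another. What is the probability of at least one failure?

Since the events are independent, P(none) is the product of the individual non-occurrence probabilities.
P(none) = (1 − 0.25) × (1 − 0.56) = 0.75 × 0.44 = 0.33
P(at least one) = 1 − 0.33 = 0.67

0.67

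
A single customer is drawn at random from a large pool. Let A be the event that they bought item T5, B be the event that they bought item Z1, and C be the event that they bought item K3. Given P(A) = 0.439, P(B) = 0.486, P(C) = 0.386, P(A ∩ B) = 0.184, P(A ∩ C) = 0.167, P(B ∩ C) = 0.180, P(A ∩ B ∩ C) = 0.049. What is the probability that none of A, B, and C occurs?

0.171

P(A ∪ B ∪ C) = 0.439 + 0.486 + 0.386 − 0.184 − 0.167 − 0.180 + 0.049 = 0.829
P(none) = 1 − 0.829 = 0.171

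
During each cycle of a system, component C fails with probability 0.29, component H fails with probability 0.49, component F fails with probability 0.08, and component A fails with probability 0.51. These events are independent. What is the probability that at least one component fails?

Independence gives P(none) = ∏(1 − pᵢ).
P(none) = (1 − 0.29) × (1 − 0.49) × (1 − 0.08) × (1 − 0.51) = 0.71 × 0.51 × 0.92 × 0.49 = 0.16323468
P(at least one) = 1 − 0.16323468 = 0.83676532

0.83676532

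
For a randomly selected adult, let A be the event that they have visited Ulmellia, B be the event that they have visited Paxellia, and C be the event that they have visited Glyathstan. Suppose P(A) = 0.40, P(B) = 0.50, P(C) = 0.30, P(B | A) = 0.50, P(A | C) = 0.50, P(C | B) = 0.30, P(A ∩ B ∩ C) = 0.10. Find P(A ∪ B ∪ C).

0.80

P(A ∩ B) = P(A)·P(B|A) = 0.40 × 0.50 = 0.20
P(A ∩ C) = P(C)·P(A|C) = 0.30 × 0.50 = 0.15
P(B ∩ C) = P(B)·P(C|B) = 0.50 × 0.30 = 0.15
P(A ∪ B ∪ C) = 0.40 + 0.50 + 0.30 − 0.20 − 0.15 − 0.15 + 0.10 = 0.80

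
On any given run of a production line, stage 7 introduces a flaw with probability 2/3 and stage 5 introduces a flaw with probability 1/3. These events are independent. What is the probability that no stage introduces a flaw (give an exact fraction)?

2/9

Independence gives P(none) = ∏(1 − pᵢ).
P(none) = (1 − 2/3) × (1 − 1/3) = 1/3 × 2/3 = 2/9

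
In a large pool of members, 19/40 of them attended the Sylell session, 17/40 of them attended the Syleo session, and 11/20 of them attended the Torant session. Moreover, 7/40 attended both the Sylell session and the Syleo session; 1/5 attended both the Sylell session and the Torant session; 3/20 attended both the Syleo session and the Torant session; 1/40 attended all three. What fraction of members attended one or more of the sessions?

19/20

By inclusion–exclusion:
P(≥1) = 19/40 + 17/40 + 11/20 − 7/40 − 1/5 − 3/20 + 1/40 = 19/20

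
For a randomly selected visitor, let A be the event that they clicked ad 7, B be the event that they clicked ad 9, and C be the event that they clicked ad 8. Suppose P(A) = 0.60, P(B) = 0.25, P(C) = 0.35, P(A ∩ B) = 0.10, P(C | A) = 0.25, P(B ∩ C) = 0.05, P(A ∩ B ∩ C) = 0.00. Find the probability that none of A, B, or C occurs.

0.10

P(A ∩ C) = P(A)·P(C|A) = 0.60 × 0.25 = 0.15
By inclusion-exclusion,
P(A ∪ B ∪ C) = 0.60 + 0.25 + 0.35 − 0.10 − 0.15 − 0.05 + 0.00 = 0.90
P(none) = 1 − 0.90 = 0.10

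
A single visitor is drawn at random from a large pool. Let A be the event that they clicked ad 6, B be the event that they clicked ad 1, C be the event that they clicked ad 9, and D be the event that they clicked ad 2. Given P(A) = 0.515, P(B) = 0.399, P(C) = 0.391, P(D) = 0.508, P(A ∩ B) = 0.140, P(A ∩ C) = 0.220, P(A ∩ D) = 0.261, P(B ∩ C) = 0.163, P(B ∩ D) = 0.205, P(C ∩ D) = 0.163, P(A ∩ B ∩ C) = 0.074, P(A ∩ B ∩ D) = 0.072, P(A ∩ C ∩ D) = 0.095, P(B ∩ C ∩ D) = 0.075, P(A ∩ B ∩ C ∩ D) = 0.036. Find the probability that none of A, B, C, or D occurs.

0.059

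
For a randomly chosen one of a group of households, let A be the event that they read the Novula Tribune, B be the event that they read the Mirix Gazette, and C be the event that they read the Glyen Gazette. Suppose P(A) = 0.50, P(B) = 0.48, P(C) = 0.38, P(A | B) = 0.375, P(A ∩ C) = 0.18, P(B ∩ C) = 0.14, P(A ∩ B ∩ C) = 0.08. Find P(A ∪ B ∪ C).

0.94

P(A ∩ B) = P(B)·P(A|B) = 0.48 × 0.375 = 0.18
P(A ∪ B ∪ C) = 0.50 + 0.48 + 0.38 − 0.18 − 0.18 − 0.14 + 0.08 = 0.94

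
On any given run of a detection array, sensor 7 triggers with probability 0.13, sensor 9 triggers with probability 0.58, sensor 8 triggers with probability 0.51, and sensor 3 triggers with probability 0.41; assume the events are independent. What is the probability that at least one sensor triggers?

0.89436286

Independence gives P(none) = ∏(1 − pᵢ).
P(none) = (1 − 0.13) × (1 − 0.58) × (1 − 0.51) × (1 − 0.41) = 0.87 × 0.42 × 0.49 × 0.59 = 0.10563714
P(at least one) = 1 − 0.10563714 = 0.89436286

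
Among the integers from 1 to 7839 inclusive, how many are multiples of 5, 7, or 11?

floor(7839/5) + floor(7839/7) + floor(7839/11) − floor(7839/35) − floor(7839/55) − floor(7839/77) + floor(7839/385) = 1567 + 1119 + 712 − 223 − 142 − 101 + 20 = 2952

2952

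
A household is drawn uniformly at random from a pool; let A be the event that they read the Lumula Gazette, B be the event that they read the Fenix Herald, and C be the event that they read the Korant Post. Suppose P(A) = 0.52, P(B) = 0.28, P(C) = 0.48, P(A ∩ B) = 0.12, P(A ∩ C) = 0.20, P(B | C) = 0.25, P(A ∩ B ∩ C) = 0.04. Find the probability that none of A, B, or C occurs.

P(B ∩ C) = P(C)·P(B|C) = 0.48 × 0.25 = 0.12
P(A ∪ B ∪ C) = 0.52 + 0.28 + 0.48 − 0.12 − 0.20 − 0.12 + 0.04 = 0.88
P(none) = 1 − 0.88 = 0.12

0.12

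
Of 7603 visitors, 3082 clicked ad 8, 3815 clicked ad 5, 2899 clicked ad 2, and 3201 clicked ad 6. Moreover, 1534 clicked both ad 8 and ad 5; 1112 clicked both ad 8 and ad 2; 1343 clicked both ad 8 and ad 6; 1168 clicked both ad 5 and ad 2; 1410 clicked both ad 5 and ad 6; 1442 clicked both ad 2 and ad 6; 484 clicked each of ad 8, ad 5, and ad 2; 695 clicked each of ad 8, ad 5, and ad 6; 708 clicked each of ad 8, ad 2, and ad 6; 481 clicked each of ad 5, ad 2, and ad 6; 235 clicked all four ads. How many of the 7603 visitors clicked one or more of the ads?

7121

Inclusion–exclusion gives
|union| = 3082 + 3815 + 2899 + 3201 − 1534 − 1112 − 1343 − 1168 − 1410 − 1442 + 484 + 695 + 708 + 481 − 235 = 7121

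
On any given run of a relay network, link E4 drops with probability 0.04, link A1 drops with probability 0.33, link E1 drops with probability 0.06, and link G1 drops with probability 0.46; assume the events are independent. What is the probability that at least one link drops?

0.67351168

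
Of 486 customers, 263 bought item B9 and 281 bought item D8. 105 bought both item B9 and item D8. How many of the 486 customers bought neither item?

Inclusion–exclusion gives
|union| = 263 + 281 − 105 = 439
None: 486 − 439 = 47

47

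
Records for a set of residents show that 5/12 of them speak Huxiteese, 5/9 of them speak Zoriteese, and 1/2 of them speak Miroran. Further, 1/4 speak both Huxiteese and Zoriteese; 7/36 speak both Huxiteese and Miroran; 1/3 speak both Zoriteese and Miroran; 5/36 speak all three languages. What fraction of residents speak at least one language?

5/6

Inclusion–exclusion gives
P(≥1) = 5/12 + 5/9 + 1/2 − 1/4 − 7/36 − 1/3 + 5/36 = 5/6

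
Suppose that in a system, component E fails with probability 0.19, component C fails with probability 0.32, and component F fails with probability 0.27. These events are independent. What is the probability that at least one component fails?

P(none) = (1 − 0.19) × (1 − 0.32) × (1 − 0.27) = 0.81 × 0.68 × 0.73 = 0.402084
P(at least one) = 1 − 0.402084 = 0.597916

0.597916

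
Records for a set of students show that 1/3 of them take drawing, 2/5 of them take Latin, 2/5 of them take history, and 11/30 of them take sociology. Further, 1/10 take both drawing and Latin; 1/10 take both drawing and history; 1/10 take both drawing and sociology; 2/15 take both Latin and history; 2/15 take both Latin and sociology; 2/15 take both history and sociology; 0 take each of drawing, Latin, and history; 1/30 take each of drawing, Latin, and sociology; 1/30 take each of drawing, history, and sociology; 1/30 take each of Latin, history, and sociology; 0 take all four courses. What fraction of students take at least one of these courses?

Inclusion–exclusion gives
P(union) = 1/3 + 2/5 + 2/5 + 11/30 − 1/10 − 1/10 − 1/10 − 2/15 − 2/15 − 2/15 + 0 + 1/30 + 1/30 + 1/30 − 0 = 9/10

9/10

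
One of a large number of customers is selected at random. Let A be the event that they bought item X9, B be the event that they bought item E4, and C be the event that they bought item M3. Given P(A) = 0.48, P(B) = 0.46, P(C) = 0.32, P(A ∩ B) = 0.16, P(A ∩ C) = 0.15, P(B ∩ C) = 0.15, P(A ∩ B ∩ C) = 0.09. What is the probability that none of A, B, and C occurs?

0.11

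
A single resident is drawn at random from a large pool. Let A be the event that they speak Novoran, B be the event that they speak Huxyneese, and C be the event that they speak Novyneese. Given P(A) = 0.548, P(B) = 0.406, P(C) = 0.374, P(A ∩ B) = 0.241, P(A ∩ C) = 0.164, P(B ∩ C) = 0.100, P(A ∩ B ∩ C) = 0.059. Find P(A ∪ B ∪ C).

P(A ∪ B ∪ C) = 0.548 + 0.406 + 0.374 − 0.241 − 0.164 − 0.100 + 0.059 = 0.882

0.882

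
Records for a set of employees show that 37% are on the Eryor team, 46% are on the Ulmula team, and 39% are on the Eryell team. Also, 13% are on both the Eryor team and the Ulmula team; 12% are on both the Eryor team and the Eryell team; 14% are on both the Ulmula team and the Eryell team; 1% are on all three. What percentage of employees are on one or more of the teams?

P(≥1) = 37 + 46 + 39 − 13 − 12 − 14 + 1 = 84%

84%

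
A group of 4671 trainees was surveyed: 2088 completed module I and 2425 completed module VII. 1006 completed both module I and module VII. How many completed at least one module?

Using inclusion–exclusion:
|union| = 2088 + 2425 − 1006 = 3507

3507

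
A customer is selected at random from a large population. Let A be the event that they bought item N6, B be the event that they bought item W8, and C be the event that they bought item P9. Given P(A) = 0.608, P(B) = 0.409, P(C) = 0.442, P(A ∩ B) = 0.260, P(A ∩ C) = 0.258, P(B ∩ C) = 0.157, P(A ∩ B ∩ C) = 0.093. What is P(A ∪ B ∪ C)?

0.877

Inclusion–exclusion gives
P(A ∪ B ∪ C) = 0.608 + 0.409 + 0.442 − 0.260 − 0.258 − 0.157 + 0.093 = 0.877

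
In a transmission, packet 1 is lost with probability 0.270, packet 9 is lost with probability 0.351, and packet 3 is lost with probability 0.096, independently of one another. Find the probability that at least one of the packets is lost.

P(none) = (1 − 0.270) × (1 − 0.351) × (1 − 0.096) = 0.730 × 0.649 × 0.904 = 0.42828808
P(at least one) = 1 − 0.42828808 = 0.57171192

0.57171192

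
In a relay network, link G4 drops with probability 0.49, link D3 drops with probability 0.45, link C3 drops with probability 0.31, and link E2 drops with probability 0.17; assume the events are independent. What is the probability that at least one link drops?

0.83935765

P(none) = (1 − 0.49) × (1 − 0.45) × (1 − 0.31) × (1 − 0.17) = 0.51 × 0.55 × 0.69 × 0.83 = 0.16064235
P(at least one) = 1 − 0.16064235 = 0.83935765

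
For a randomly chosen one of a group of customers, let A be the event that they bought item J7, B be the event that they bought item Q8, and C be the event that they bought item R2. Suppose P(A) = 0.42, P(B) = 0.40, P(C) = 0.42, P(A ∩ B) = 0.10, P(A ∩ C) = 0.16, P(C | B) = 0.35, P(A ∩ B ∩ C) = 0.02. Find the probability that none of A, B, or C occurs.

P(B ∩ C) = P(B)·P(C|B) = 0.40 × 0.35 = 0.14
By inclusion-exclusion,
P(A ∪ B ∪ C) = 0.42 + 0.40 + 0.42 − 0.10 − 0.16 − 0.14 + 0.02 = 0.86
P(none) = 1 − 0.86 = 0.14

0.14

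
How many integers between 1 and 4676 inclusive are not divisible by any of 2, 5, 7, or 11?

1457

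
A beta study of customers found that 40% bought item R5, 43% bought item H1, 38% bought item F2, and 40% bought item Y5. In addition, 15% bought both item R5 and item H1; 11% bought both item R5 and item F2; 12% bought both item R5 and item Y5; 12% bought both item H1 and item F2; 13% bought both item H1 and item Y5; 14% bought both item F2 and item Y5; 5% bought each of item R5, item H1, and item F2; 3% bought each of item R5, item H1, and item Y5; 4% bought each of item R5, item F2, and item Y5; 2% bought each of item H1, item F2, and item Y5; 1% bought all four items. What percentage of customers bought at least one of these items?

P(at least one) = 40 + 43 + 38 + 40 − 15 − 11 − 12 − 12 − 13 − 14 + 5 + 3 + 4 + 2 − 1 = 97%

97%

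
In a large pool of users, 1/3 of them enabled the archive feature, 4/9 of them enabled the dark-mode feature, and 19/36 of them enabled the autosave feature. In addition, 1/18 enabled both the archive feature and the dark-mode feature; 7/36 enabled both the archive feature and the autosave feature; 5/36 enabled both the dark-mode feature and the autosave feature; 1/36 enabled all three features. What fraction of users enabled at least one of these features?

17/18

By inclusion–exclusion:
P(at least one) = 1/3 + 4/9 + 19/36 − 1/18 − 7/36 − 5/36 + 1/36 = 17/18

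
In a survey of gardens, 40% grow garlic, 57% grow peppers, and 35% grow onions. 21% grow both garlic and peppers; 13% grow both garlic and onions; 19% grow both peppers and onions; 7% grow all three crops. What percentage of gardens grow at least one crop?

Inclusion–exclusion gives
P(≥1) = 40 + 57 + 35 − 21 − 13 − 19 + 7 = 86%

86%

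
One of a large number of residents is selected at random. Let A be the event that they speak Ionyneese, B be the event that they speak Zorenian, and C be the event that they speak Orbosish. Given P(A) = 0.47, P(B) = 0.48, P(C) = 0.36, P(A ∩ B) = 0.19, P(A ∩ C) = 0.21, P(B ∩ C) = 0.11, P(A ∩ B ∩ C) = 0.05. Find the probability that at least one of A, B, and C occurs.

0.85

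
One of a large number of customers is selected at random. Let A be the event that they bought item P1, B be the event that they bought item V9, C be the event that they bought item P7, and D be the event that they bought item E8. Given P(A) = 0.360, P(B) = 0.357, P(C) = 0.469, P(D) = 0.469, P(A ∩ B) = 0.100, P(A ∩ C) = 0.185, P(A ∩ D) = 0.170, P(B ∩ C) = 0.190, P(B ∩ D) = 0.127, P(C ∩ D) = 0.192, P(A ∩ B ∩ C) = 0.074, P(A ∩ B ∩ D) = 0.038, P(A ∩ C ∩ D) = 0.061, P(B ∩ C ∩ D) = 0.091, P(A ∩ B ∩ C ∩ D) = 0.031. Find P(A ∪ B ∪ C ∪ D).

0.924

P(A ∪ B ∪ C ∪ D) = 0.360 + 0.357 + 0.469 + 0.469 − 0.100 − 0.185 − 0.170 − 0.190 − 0.127 − 0.192 + 0.074 + 0.038 + 0.061 + 0.091 − 0.031 = 0.924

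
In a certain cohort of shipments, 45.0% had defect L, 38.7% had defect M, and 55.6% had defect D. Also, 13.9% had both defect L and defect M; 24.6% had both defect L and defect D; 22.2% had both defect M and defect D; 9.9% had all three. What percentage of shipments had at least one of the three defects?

P(at least one) = 45.0 + 38.7 + 55.6 − 13.9 − 24.6 − 22.2 + 9.9 = 88.5%

88.5%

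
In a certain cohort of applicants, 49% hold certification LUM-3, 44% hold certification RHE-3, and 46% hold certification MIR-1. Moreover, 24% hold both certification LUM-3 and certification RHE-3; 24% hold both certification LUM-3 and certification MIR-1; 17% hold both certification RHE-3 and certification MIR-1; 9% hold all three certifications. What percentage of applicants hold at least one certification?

83%

By inclusion–exclusion:
P(at least one) = 49 + 44 + 46 − 24 − 24 − 17 + 9 = 83%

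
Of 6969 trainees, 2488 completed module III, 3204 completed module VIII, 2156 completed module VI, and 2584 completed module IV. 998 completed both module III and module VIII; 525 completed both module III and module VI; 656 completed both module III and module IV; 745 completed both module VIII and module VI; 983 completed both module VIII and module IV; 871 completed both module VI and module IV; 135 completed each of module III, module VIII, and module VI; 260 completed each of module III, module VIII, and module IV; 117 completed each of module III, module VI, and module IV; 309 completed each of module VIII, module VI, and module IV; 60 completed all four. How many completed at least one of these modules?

Using inclusion–exclusion:
N(≥1) = 2488 + 3204 + 2156 + 2584 − 998 − 525 − 656 − 745 − 983 − 871 + 135 + 260 + 117 + 309 − 60 = 6415

6415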